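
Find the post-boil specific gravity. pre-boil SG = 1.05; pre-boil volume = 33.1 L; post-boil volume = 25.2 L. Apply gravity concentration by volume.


SG_post = 1 + (SG_pre − 1)·V_pre/V_post
pts_pre = (1.05 − 1)·1000 = 50.0000
pts_post = 50.0000·33.1/25.2 = 65.6746
SG_post = 1 + 65.6746/1000

1.0657


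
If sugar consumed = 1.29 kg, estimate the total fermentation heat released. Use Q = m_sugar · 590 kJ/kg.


Q = 1.29 · 590

761.1000 kJ


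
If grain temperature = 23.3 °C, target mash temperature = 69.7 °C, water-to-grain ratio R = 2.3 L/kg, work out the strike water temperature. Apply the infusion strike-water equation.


T_strike = (0.41/R)·(T_mash − T_grain) + T_mash
T_strike = (0.41/2.3)·(69.7 − 23.3) + 69.7

77.9713 °C


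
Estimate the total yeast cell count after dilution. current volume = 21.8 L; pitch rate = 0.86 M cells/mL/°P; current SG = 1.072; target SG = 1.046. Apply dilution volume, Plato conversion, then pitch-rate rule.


V_w = V·((SG_c−1)/(SG_t−1)−1);  °P = 259 − 259/SG_t;  cells = rate·(V+V_w)·°P
V_w = 21.8·((1.072−1)/(1.046−1)−1) = 12.3217
V_final = 21.8 + 12.3217 = 34.1217
°P = 259 − 259/1.046 = 11.3901
cells = 0.86·34.1217·11.3901

334.2378 billion cells


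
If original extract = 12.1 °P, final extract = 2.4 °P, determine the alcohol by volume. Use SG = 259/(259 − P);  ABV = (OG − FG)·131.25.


OG = 259/(259 − 12.1) = 1.0490
FG = 259/(259 − 2.4) = 1.0094
ABV = (1.0490 − 1.0094)·131.25

5.2047 % ABV


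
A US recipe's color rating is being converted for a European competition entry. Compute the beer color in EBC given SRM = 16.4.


EBC = SRM · 1.97
EBC = 16.4 · 1.97

32.3080 EBC


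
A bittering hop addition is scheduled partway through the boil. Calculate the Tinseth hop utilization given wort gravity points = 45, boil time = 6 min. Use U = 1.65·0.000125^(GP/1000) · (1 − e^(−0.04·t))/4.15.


bigness = 1.65·0.000125^(45/1000) = 1.1011
boil_factor = (1 − e^(−0.04·6))/4.15 = 0.0514
U = 1.1011 · 0.0514

0.0566


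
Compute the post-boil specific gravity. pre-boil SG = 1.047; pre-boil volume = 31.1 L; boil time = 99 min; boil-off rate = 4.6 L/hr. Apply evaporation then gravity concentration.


V_post = V_pre − rate·(t/60);  SG_post = 1 + (SG_pre−1)·V_pre/V_post
V_post = 31.1 − 4.6·(99/60) = 23.5100
SG_post = 1 + (1.047 − 1)·31.1/23.5100

1.0622


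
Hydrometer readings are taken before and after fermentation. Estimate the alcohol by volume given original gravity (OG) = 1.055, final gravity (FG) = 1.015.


ABV = (OG − FG) · 131.25
ABV = (1.055 − 1.015) · 131.25

5.2500 % ABV


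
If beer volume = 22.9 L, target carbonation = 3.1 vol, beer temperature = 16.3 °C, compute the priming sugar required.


residual = 14.695·(0.01821 + 0.09011·e^(−0.04·T));  sugar = (target − residual)·4.0·V
residual = 14.695·(0.01821 + 0.09011·e^(−0.04·16.3)) = 0.9575
sugar = (3.1 − 0.9575)·4.0·22.9

196.2539 g


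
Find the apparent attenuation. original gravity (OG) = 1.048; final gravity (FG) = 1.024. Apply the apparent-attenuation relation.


AA = (OG − FG)/(OG − 1) · 100
AA = (1.048 − 1.024)/(1.048 − 1) · 100

50.0000 %


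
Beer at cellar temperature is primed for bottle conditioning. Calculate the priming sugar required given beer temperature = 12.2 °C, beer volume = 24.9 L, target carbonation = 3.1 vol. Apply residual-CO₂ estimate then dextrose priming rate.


residual = 14.695·(0.01821 + 0.09011·e^(−0.04·T));  sugar = (target − residual)·4.0·V
residual = 14.695·(0.01821 + 0.09011·e^(−0.04·12.2)) = 1.0804
sugar = (3.1 − 1.0804)·4.0·24.9

201.1482 g


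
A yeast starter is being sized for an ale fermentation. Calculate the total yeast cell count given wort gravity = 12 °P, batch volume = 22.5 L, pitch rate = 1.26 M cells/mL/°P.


cells (billions) = rate · V_L · °P
cells = 1.26 · 22.5 · 12

340.2000 billion cells


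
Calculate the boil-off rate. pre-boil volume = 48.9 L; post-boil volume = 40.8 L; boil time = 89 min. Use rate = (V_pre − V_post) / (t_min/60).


rate = (48.9 − 40.8) / (89/60)

5.4607 L/hr


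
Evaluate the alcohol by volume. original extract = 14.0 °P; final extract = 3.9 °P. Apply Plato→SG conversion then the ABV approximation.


SG = 259/(259 − P);  ABV = (OG − FG)·131.25
OG = 259/(259 − 14.0) = 1.0571
FG = 259/(259 − 3.9) = 1.0153
ABV = (1.0571 − 1.0153)·131.25

5.4934 % ABV


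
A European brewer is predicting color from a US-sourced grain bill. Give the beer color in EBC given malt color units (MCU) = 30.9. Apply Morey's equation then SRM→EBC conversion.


SRM = 1.4922·MCU^0.6859;  EBC = SRM·1.97
SRM = 1.4922·30.9^0.6859 = 15.6960
EBC = 15.6960·1.97

30.9212 EBC


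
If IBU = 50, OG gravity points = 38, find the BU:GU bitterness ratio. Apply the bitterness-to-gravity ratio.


BU:GU = IBU / OG_points
BU:GU = 50 / 38

1.3158


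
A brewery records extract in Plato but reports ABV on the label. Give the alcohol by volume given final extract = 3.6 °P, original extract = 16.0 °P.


SG = 259/(259 − P);  ABV = (OG − FG)·131.25
OG = 259/(259 − 16.0) = 1.0658
FG = 259/(259 − 3.6) = 1.0141
ABV = (1.0658 − 1.0141)·131.25

6.7919 % ABV


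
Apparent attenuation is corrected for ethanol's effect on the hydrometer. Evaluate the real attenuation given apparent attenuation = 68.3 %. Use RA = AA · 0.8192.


RA = 68.3 · 0.8192

55.9514 %


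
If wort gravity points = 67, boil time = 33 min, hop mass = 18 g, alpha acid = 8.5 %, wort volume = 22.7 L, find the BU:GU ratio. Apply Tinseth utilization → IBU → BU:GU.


U = 1.65·0.000125^(GP/1000)·(1−e^(−0.04t))/4.15;  IBU = (α/100)·m·U·1000/V;  BU:GU = IBU/GP
U = 1.65·0.000125^(67/1000)·(1−e^(−0.04·33))/4.15 = 0.1596
IBU = (8.5/100)·18·0.1596·1000/22.7 = 10.7552
BU:GU = 10.7552/67

0.1605


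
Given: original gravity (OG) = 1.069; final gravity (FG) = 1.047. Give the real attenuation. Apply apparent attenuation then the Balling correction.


AA = (OG−FG)/(OG−1)·100;  RA = AA·0.8192
AA = (1.069 − 1.047)/(1.069 − 1)·100 = 31.8841
RA = 31.8841·0.8192

26.1194 %


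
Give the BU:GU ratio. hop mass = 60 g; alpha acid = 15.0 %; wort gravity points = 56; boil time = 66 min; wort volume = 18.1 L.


U = 1.65·0.000125^(GP/1000)·(1−e^(−0.04t))/4.15;  IBU = (α/100)·m·U·1000/V;  BU:GU = IBU/GP
U = 1.65·0.000125^(56/1000)·(1−e^(−0.04·66))/4.15 = 0.2232
IBU = (15.0/100)·60·0.2232·1000/18.1 = 110.9874
BU:GU = 110.9874/56

1.9819


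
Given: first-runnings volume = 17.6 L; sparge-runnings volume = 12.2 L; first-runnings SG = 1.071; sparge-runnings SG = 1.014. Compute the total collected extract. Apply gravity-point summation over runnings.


total = Σ (SG_i − 1)·1000·V_i
first = (1.071 − 1)·1000·17.6 = 1249.6000
sparge = (1.014 − 1)·1000·12.2 = 170.8000
total = 1249.6000 + 170.8000

1420.4000 gravity·L


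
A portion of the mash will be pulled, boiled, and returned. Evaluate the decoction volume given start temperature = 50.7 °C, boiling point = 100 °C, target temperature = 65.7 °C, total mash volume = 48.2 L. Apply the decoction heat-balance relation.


V_dec = V_total·(T_target − T_start)/(T_boil − T_start)
V_dec = 48.2·(65.7 − 50.7)/(100 − 50.7)

14.6653 L


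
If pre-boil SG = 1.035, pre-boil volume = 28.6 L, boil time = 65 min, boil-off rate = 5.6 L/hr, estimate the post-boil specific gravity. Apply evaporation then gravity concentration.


V_post = V_pre − rate·(t/60);  SG_post = 1 + (SG_pre−1)·V_pre/V_post
V_post = 28.6 − 5.6·(65/60) = 22.5333
SG_post = 1 + (1.035 − 1)·28.6/22.5333

1.0444


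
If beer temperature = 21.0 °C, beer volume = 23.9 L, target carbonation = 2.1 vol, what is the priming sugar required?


residual = 14.695·(0.01821 + 0.09011·e^(−0.04·T));  sugar = (target − residual)·4.0·V
residual = 14.695·(0.01821 + 0.09011·e^(−0.04·21.0)) = 0.8393
sugar = (2.1 − 0.8393)·4.0·23.9

120.5275 g


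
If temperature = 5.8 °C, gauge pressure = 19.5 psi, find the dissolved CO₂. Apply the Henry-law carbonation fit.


vols = (P + 14.695)·(0.01821 + 0.09011·e^(−0.04·T))
vols = (19.5 + 14.695)·(0.01821 + 0.09011·e^(−0.04·5.8))

3.0660 volumes


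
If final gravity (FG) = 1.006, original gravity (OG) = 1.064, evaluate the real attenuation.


AA = (OG−FG)/(OG−1)·100;  RA = AA·0.8192
AA = (1.064 − 1.006)/(1.064 − 1)·100 = 90.6250
RA = 90.6250·0.8192

74.2400 %


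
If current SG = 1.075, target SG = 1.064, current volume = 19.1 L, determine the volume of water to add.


V_water = V·((SG_curr − 1)/(SG_target − 1) − 1)
V_water = 19.1·((1.075 − 1)/(1.064 − 1) − 1)

3.2828 L


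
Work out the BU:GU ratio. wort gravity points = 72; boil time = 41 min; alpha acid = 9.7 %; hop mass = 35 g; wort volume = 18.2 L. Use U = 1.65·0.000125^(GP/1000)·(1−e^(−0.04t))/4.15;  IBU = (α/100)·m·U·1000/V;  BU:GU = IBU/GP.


U = 1.65·0.000125^(72/1000)·(1−e^(−0.04·41))/4.15 = 0.1678
IBU = (9.7/100)·35·0.1678·1000/18.2 = 31.2988
BU:GU = 31.2988/72

0.4347


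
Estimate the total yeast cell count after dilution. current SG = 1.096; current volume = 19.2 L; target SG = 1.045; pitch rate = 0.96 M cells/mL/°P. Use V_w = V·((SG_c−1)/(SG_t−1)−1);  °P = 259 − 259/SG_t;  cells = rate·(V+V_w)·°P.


V_w = 19.2·((1.096−1)/(1.045−1)−1) = 21.7600
V_final = 19.2 + 21.7600 = 40.9600
°P = 259 − 259/1.045 = 11.1531
cells = 0.96·40.9600·11.1531

438.5581 billion cells


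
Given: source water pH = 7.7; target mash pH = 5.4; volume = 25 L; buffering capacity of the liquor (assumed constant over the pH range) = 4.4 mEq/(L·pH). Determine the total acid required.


acid = buffering capacity · (pH_source − pH_target) · V
acid = 4.4 · (7.7 − 5.4) · 25

253.0000 mEq


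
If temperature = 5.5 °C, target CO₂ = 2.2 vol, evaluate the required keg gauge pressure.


psi = vols/(0.01821 + 0.09011·e^(−0.04·T)) − 14.695
psi = 2.2/(0.01821 + 0.09011·e^(−0.04·5.5)) − 14.695

9.6077 psi


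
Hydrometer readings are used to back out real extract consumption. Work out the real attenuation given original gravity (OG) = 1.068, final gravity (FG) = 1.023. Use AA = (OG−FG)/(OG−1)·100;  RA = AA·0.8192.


AA = (1.068 − 1.023)/(1.068 − 1)·100 = 66.1765
RA = 66.1765·0.8192

54.2118 %


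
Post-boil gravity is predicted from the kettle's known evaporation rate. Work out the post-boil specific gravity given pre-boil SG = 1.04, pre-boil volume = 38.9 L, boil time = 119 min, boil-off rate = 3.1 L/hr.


V_post = V_pre − rate·(t/60);  SG_post = 1 + (SG_pre−1)·V_pre/V_post
V_post = 38.9 − 3.1·(119/60) = 32.7517
SG_post = 1 + (1.04 − 1)·38.9/32.7517

1.0475


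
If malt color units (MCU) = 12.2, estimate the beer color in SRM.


SRM = 1.4922 · MCU^0.6859
SRM = 1.4922 · 12.2^0.6859

8.2978 SRM


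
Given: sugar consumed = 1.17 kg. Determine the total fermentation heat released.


Q = m_sugar · 590 kJ/kg
Q = 1.17 · 590

690.3000 kJ


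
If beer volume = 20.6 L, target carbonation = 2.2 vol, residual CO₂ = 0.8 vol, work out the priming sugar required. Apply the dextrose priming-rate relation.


sugar = (target − residual)·4.0·V
sugar = (2.2 − 0.8)·4.0·20.6

115.3600 g


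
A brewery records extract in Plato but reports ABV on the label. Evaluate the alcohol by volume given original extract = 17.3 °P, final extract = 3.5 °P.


SG = 259/(259 − P);  ABV = (OG − FG)·131.25
OG = 259/(259 − 17.3) = 1.0716
FG = 259/(259 − 3.5) = 1.0137
ABV = (1.0716 − 1.0137)·131.25

7.5964 % ABV


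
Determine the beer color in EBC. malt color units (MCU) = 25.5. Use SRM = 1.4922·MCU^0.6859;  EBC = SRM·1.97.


SRM = 1.4922·25.5^0.6859 = 13.7586
EBC = 13.7586·1.97

27.1044 EBC


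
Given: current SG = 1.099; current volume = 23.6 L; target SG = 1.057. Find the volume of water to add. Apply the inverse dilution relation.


V_water = V·((SG_curr − 1)/(SG_target − 1) − 1)
V_water = 23.6·((1.099 − 1)/(1.057 − 1) − 1)

17.3895 L


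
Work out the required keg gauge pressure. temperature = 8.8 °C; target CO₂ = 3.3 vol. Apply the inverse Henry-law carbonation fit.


psi = vols/(0.01821 + 0.09011·e^(−0.04·T)) − 14.695
psi = 3.3/(0.01821 + 0.09011·e^(−0.04·8.8)) − 14.695

25.7548 psi


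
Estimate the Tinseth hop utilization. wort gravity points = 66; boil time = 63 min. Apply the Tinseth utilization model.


U = 1.65·0.000125^(GP/1000) · (1 − e^(−0.04·t))/4.15
bigness = 1.65·0.000125^(66/1000) = 0.9118
boil_factor = (1 − e^(−0.04·63))/4.15 = 0.2216
U = 0.9118 · 0.2216

0.2020


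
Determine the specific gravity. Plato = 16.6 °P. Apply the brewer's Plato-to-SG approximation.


SG = 259/(259 − P)
SG = 259/(259 − 16.6)

1.0685


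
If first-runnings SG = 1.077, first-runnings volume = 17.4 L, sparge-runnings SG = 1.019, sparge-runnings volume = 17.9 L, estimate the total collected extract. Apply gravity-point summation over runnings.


total = Σ (SG_i − 1)·1000·V_i
first = (1.077 − 1)·1000·17.4 = 1339.8000
sparge = (1.019 − 1)·1000·17.9 = 340.1000
total = 1339.8000 + 340.1000

1679.9000 gravity·L


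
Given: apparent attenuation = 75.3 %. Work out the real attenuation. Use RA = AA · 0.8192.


RA = 75.3 · 0.8192

61.6858 %


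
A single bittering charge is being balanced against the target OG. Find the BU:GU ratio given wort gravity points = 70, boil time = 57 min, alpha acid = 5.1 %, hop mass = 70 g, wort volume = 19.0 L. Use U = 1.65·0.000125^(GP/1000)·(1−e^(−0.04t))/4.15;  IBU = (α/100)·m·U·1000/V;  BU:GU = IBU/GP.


U = 1.65·0.000125^(70/1000)·(1−e^(−0.04·57))/4.15 = 0.1903
IBU = (5.1/100)·70·0.1903·1000/19.0 = 35.7498
BU:GU = 35.7498/70

0.5107


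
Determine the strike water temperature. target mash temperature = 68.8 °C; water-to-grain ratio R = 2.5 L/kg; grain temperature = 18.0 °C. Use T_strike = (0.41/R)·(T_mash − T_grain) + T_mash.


T_strike = (0.41/2.5)·(68.8 − 18.0) + 68.8

77.1312 °C


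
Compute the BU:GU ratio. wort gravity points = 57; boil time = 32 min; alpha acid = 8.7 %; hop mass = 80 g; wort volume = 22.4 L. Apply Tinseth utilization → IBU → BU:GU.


U = 1.65·0.000125^(GP/1000)·(1−e^(−0.04t))/4.15;  IBU = (α/100)·m·U·1000/V;  BU:GU = IBU/GP
U = 1.65·0.000125^(57/1000)·(1−e^(−0.04·32))/4.15 = 0.1720
IBU = (8.7/100)·80·0.1720·1000/22.4 = 53.4362
BU:GU = 53.4362/57

0.9375


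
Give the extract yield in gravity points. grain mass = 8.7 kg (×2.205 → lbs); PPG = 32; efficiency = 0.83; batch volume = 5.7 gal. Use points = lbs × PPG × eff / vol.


lbs = 8.7 × 2.205 = 19.1835
points = 19.1835 × 32 × 0.83 / 5.7

89.3884 points


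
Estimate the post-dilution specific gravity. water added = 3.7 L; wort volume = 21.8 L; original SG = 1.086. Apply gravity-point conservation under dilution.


SG_new = 1 + (SG_old − 1)·V_old/(V_old + V_water)
pts = (1.086 − 1)·1000·21.8/(21.8 + 3.7) = 73.5216
SG_new = 1 + 73.5216/1000

1.0735


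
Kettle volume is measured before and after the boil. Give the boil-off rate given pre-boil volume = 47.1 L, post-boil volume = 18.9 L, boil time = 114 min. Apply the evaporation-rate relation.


rate = (V_pre − V_post) / (t_min/60)
rate = (47.1 − 18.9) / (114/60)

14.8421 L/hr


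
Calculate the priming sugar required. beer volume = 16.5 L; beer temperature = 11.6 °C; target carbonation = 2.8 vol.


residual = 14.695·(0.01821 + 0.09011·e^(−0.04·T));  sugar = (target − residual)·4.0·V
residual = 14.695·(0.01821 + 0.09011·e^(−0.04·11.6)) = 1.1002
sugar = (2.8 − 1.1002)·4.0·16.5

112.1879 g


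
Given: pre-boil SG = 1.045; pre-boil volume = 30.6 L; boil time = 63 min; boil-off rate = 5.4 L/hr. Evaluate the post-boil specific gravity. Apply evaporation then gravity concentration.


V_post = V_pre − rate·(t/60);  SG_post = 1 + (SG_pre−1)·V_pre/V_post
V_post = 30.6 − 5.4·(63/60) = 24.9300
SG_post = 1 + (1.045 − 1)·30.6/24.9300

1.0552


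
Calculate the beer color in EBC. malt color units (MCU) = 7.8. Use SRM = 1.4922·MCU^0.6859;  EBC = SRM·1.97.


SRM = 1.4922·7.8^0.6859 = 6.1054
EBC = 6.1054·1.97

12.0277 EBC


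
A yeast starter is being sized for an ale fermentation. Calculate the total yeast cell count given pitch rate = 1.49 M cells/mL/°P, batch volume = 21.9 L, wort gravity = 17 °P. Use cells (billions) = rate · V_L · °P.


cells = 1.49 · 21.9 · 17

554.7270 billion cells


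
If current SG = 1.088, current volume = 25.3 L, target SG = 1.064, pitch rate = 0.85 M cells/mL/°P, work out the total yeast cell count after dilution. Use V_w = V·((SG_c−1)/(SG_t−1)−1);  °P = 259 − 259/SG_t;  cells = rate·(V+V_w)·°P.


V_w = 25.3·((1.088−1)/(1.064−1)−1) = 9.4875
V_final = 25.3 + 9.4875 = 34.7875
°P = 259 − 259/1.064 = 15.5789
cells = 0.85·34.7875·15.5789

460.6597 billion cells


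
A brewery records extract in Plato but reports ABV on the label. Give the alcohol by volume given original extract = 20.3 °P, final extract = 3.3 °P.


SG = 259/(259 − P);  ABV = (OG − FG)·131.25
OG = 259/(259 − 20.3) = 1.0850
FG = 259/(259 − 3.3) = 1.0129
ABV = (1.0850 − 1.0129)·131.25

9.4681 % ABV


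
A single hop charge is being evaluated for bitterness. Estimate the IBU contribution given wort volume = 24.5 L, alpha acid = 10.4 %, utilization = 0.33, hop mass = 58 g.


IBU = (α/100)·mass·U·1000 / V
IBU = (10.4/100)·58·0.33·1000 / 24.5

81.2473 IBU


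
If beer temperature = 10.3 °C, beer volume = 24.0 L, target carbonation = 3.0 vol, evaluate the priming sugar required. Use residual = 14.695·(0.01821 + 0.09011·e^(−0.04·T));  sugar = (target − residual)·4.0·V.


residual = 14.695·(0.01821 + 0.09011·e^(−0.04·10.3)) = 1.1446
sugar = (3.0 − 1.1446)·4.0·24.0

178.1161 g


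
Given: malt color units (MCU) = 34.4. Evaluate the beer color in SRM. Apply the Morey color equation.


SRM = 1.4922 · MCU^0.6859
SRM = 1.4922 · 34.4^0.6859

16.8948 SRM


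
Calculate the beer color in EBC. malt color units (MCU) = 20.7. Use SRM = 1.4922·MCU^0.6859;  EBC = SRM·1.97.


SRM = 1.4922·20.7^0.6859 = 11.9248
EBC = 11.9248·1.97

23.4919 EBC


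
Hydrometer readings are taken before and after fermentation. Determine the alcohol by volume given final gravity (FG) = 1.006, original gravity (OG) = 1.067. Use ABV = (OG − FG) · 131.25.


ABV = (1.067 − 1.006) · 131.25

8.0062 % ABV


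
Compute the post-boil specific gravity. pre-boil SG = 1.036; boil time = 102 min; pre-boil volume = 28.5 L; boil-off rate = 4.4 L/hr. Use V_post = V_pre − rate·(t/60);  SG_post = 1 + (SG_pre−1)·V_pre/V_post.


V_post = 28.5 − 4.4·(102/60) = 21.0200
SG_post = 1 + (1.036 − 1)·28.5/21.0200

1.0488


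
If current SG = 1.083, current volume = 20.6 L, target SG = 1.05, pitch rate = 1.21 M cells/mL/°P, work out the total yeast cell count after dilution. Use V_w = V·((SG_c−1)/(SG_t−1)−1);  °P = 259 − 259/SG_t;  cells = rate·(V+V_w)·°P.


V_w = 20.6·((1.083−1)/(1.05−1)−1) = 13.5960
V_final = 20.6 + 13.5960 = 34.1960
°P = 259 − 259/1.05 = 12.3333
cells = 1.21·34.1960·12.3333

510.3183 billion cells


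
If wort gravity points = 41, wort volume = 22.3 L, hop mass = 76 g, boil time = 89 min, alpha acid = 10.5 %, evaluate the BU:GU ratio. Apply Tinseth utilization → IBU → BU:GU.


U = 1.65·0.000125^(GP/1000)·(1−e^(−0.04t))/4.15;  IBU = (α/100)·m·U·1000/V;  BU:GU = IBU/GP
U = 1.65·0.000125^(41/1000)·(1−e^(−0.04·89))/4.15 = 0.2672
IBU = (10.5/100)·76·0.2672·1000/22.3 = 95.6263
BU:GU = 95.6263/41

2.3323


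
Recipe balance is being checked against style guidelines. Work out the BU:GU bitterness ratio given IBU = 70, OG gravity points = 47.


BU:GU = IBU / OG_points
BU:GU = 70 / 47

1.4894


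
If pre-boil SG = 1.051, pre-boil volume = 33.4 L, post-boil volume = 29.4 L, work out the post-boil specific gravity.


SG_post = 1 + (SG_pre − 1)·V_pre/V_post
pts_pre = (1.051 − 1)·1000 = 51.0000
pts_post = 51.0000·33.4/29.4 = 57.9388
SG_post = 1 + 57.9388/1000

1.0579


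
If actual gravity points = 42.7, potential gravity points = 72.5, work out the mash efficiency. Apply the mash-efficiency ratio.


efficiency = actual / potential × 100
efficiency = 42.7 / 72.5 × 100

58.8966 %


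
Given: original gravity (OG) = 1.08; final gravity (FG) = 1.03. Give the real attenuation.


AA = (OG−FG)/(OG−1)·100;  RA = AA·0.8192
AA = (1.08 − 1.03)/(1.08 − 1)·100 = 62.5000
RA = 62.5000·0.8192

51.2000 %


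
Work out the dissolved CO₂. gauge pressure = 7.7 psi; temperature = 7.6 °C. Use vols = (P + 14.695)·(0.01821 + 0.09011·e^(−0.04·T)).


vols = (7.7 + 14.695)·(0.01821 + 0.09011·e^(−0.04·7.6))

1.8968 volumes


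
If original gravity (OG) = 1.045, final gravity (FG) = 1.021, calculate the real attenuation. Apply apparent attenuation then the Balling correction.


AA = (OG−FG)/(OG−1)·100;  RA = AA·0.8192
AA = (1.045 − 1.021)/(1.045 − 1)·100 = 53.3333
RA = 53.3333·0.8192

43.6907 %


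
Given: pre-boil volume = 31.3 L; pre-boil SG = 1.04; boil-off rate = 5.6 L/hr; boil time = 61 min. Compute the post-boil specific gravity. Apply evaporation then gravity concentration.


V_post = V_pre − rate·(t/60);  SG_post = 1 + (SG_pre−1)·V_pre/V_post
V_post = 31.3 − 5.6·(61/60) = 25.6067
SG_post = 1 + (1.04 − 1)·31.3/25.6067

1.0489


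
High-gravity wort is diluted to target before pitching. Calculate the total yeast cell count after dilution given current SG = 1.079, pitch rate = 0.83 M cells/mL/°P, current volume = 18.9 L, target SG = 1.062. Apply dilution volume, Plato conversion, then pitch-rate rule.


V_w = V·((SG_c−1)/(SG_t−1)−1);  °P = 259 − 259/SG_t;  cells = rate·(V+V_w)·°P
V_w = 18.9·((1.079−1)/(1.062−1)−1) = 5.1823
V_final = 18.9 + 5.1823 = 24.0823
°P = 259 − 259/1.062 = 15.1205
cells = 0.83·24.0823·15.1205

302.2332 billion cells


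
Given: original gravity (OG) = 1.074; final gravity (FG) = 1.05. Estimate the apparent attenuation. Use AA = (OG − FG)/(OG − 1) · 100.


AA = (1.074 − 1.05)/(1.074 − 1) · 100

32.4324 %


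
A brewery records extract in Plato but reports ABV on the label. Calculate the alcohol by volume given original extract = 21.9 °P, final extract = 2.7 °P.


SG = 259/(259 − P);  ABV = (OG − FG)·131.25
OG = 259/(259 − 21.9) = 1.0924
FG = 259/(259 − 2.7) = 1.0105
ABV = (1.0924 − 1.0105)·131.25

10.7404 % ABV


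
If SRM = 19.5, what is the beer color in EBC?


EBC = SRM · 1.97
EBC = 19.5 · 1.97

38.4150 EBC


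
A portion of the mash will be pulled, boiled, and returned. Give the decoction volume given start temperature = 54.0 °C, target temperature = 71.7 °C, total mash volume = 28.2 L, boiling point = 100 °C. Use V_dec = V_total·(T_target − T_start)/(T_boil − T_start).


V_dec = 28.2·(71.7 − 54.0)/(100 − 54.0)

10.8509 L


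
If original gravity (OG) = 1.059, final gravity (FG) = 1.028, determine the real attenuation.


AA = (OG−FG)/(OG−1)·100;  RA = AA·0.8192
AA = (1.059 − 1.028)/(1.059 − 1)·100 = 52.5424
RA = 52.5424·0.8192

43.0427 %


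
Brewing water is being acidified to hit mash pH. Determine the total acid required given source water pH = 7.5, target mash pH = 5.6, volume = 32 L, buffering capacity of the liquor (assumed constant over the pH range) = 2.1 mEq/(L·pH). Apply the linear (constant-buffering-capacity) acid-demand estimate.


acid = buffering capacity · (pH_source − pH_target) · V
acid = 2.1 · (7.5 − 5.6) · 32

127.6800 mEq


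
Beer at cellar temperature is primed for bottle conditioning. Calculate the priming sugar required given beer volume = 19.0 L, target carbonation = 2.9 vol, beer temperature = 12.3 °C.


residual = 14.695·(0.01821 + 0.09011·e^(−0.04·T));  sugar = (target − residual)·4.0·V
residual = 14.695·(0.01821 + 0.09011·e^(−0.04·12.3)) = 1.0772
sugar = (2.9 − 1.0772)·4.0·19.0

138.5332 g


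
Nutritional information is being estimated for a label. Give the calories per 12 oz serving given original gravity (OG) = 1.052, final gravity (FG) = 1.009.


ABW = (OG−FG)·131.25·0.79/FG;  °P = 259 − 259/SG (for OG→OE and FG→AE);  RE = 0.1808·OE + 0.8192·AE;  Cal = (6.9·ABW + 4·(RE−0.1))·FG·3.55
ABW = (1.052 − 1.009)·131.25·0.79/1.009 = 4.4188
OE = 259 − 259/1.052 = 12.8023 °P
AE = 259 − 259/1.009 = 2.3102 °P
RE = 0.1808·12.8023 + 0.8192·2.3102 = 4.2072 °P
Cal = (6.9·4.4188 + 4·(4.2072−0.1))·1.009·3.55

168.0593 kcal


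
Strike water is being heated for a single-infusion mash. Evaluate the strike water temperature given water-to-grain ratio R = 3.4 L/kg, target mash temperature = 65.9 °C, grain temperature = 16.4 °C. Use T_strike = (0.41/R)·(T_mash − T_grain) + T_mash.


T_strike = (0.41/3.4)·(65.9 − 16.4) + 65.9

71.8691 °C


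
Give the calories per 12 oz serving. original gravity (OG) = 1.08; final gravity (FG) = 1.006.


ABW = (OG−FG)·131.25·0.79/FG;  °P = 259 − 259/SG (for OG→OE and FG→AE);  RE = 0.1808·OE + 0.8192·AE;  Cal = (6.9·ABW + 4·(RE−0.1))·FG·3.55
ABW = (1.08 − 1.006)·131.25·0.79/1.006 = 7.6271
OE = 259 − 259/1.08 = 19.1852 °P
AE = 259 − 259/1.006 = 1.5447 °P
RE = 0.1808·19.1852 + 0.8192·1.5447 = 4.7341 °P
Cal = (6.9·7.6271 + 4·(4.7341−0.1))·1.006·3.55

254.1465 kcal


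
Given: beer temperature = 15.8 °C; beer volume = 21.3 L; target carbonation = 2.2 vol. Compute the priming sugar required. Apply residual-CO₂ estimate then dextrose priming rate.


residual = 14.695·(0.01821 + 0.09011·e^(−0.04·T));  sugar = (target − residual)·4.0·V
residual = 14.695·(0.01821 + 0.09011·e^(−0.04·15.8)) = 0.9714
sugar = (2.2 − 0.9714)·4.0·21.3

104.6744 g


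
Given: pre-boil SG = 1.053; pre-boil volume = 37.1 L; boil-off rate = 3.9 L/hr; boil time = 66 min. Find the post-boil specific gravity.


V_post = V_pre − rate·(t/60);  SG_post = 1 + (SG_pre−1)·V_pre/V_post
V_post = 37.1 − 3.9·(66/60) = 32.8100
SG_post = 1 + (1.053 − 1)·37.1/32.8100

1.0599


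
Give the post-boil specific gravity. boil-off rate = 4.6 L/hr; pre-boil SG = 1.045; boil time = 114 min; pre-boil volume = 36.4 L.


V_post = V_pre − rate·(t/60);  SG_post = 1 + (SG_pre−1)·V_pre/V_post
V_post = 36.4 − 4.6·(114/60) = 27.6600
SG_post = 1 + (1.045 − 1)·36.4/27.6600

1.0592


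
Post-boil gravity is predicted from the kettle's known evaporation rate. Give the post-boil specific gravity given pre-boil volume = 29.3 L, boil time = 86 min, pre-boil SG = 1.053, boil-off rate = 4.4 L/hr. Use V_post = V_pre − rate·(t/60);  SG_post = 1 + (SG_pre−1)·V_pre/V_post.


V_post = 29.3 − 4.4·(86/60) = 22.9933
SG_post = 1 + (1.053 − 1)·29.3/22.9933

1.0675


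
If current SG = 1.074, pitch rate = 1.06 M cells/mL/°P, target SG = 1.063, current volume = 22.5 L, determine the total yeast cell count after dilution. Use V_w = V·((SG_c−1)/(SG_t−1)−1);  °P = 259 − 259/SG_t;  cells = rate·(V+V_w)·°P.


V_w = 22.5·((1.074−1)/(1.063−1)−1) = 3.9286
V_final = 22.5 + 3.9286 = 26.4286
°P = 259 − 259/1.063 = 15.3500
cells = 1.06·26.4286·15.3500

430.0180 billion cells


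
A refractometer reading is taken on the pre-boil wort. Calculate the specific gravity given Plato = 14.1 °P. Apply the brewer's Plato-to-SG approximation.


SG = 259/(259 − P)
SG = 259/(259 − 14.1)

1.0576


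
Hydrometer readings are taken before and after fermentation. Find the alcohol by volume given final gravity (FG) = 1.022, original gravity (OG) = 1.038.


ABV = (OG − FG) · 131.25
ABV = (1.038 − 1.022) · 131.25

2.1000 % ABV


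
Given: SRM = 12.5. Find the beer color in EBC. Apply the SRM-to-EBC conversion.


EBC = SRM · 1.97
EBC = 12.5 · 1.97

24.6250 EBC


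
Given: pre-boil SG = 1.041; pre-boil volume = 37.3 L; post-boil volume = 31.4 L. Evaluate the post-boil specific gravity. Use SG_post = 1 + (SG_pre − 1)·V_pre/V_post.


pts_pre = (1.041 − 1)·1000 = 41.0000
pts_post = 41.0000·37.3/31.4 = 48.7038
SG_post = 1 + 48.7038/1000

1.0487


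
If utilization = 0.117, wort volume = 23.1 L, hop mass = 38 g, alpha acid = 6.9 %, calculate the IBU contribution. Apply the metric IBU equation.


IBU = (α/100)·mass·U·1000 / V
IBU = (6.9/100)·38·0.117·1000 / 23.1

13.2803 IBU


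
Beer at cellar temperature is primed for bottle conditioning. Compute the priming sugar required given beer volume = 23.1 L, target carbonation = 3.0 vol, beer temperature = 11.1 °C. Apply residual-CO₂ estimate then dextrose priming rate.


residual = 14.695·(0.01821 + 0.09011·e^(−0.04·T));  sugar = (target − residual)·4.0·V
residual = 14.695·(0.01821 + 0.09011·e^(−0.04·11.1)) = 1.1170
sugar = (3.0 − 1.1170)·4.0·23.1

173.9889 g


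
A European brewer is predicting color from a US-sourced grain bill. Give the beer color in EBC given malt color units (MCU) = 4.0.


SRM = 1.4922·MCU^0.6859;  EBC = SRM·1.97
SRM = 1.4922·4.0^0.6859 = 3.8617
EBC = 3.8617·1.97

7.6076 EBC


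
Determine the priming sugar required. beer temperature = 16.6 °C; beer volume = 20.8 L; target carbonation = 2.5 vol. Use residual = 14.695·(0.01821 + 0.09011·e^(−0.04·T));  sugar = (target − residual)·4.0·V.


residual = 14.695·(0.01821 + 0.09011·e^(−0.04·16.6)) = 0.9493
sugar = (2.5 − 0.9493)·4.0·20.8

129.0215 g


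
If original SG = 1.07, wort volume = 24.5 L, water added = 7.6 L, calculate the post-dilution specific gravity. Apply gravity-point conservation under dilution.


SG_new = 1 + (SG_old − 1)·V_old/(V_old + V_water)
pts = (1.07 − 1)·1000·24.5/(24.5 + 7.6) = 53.4268
SG_new = 1 + 53.4268/1000

1.0534


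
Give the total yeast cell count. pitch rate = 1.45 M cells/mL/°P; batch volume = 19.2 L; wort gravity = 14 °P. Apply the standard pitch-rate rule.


cells (billions) = rate · V_L · °P
cells = 1.45 · 19.2 · 14

389.7600 billion cells


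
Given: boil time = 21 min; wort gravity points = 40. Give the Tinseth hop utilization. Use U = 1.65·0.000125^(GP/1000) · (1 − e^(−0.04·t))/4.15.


bigness = 1.65·0.000125^(40/1000) = 1.1518
boil_factor = (1 − e^(−0.04·21))/4.15 = 0.1369
U = 1.1518 · 0.1369

0.1577


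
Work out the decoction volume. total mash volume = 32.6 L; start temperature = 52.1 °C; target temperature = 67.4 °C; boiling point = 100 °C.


V_dec = V_total·(T_target − T_start)/(T_boil − T_start)
V_dec = 32.6·(67.4 − 52.1)/(100 − 52.1)

10.4129 L


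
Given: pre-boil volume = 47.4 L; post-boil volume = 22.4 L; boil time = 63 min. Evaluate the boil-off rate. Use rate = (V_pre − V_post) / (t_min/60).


rate = (47.4 − 22.4) / (63/60)

23.8095 L/hr


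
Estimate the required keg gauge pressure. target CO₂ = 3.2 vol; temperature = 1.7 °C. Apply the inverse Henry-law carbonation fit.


psi = vols/(0.01821 + 0.09011·e^(−0.04·T)) − 14.695
psi = 3.2/(0.01821 + 0.09011·e^(−0.04·1.7)) − 14.695

16.5562 psi


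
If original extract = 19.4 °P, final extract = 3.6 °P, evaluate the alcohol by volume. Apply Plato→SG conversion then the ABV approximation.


SG = 259/(259 − P);  ABV = (OG − FG)·131.25
OG = 259/(259 − 19.4) = 1.0810
FG = 259/(259 − 3.6) = 1.0141
ABV = (1.0810 − 1.0141)·131.25

8.7770 % ABV


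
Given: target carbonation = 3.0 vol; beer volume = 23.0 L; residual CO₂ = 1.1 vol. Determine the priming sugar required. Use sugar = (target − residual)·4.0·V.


sugar = (3.0 − 1.1)·4.0·23.0

174.8000 g


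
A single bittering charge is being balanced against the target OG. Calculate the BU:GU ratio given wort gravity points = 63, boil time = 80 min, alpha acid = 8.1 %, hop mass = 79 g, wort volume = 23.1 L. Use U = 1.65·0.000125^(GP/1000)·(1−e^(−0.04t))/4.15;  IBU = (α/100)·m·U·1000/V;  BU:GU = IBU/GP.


U = 1.65·0.000125^(63/1000)·(1−e^(−0.04·80))/4.15 = 0.2165
IBU = (8.1/100)·79·0.2165·1000/23.1 = 59.9746
BU:GU = 59.9746/63

0.9520


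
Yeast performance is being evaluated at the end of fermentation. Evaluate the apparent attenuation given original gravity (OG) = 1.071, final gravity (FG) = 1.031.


AA = (OG − FG)/(OG − 1) · 100
AA = (1.071 − 1.031)/(1.071 − 1) · 100

56.3380 %


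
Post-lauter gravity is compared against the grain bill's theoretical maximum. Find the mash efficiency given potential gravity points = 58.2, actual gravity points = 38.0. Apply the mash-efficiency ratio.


efficiency = actual / potential × 100
efficiency = 38.0 / 58.2 × 100

65.2921 %


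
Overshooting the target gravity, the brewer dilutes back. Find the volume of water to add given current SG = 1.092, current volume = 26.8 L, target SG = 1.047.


V_water = V·((SG_curr − 1)/(SG_target − 1) − 1)
V_water = 26.8·((1.092 − 1)/(1.047 − 1) − 1)

25.6596 L


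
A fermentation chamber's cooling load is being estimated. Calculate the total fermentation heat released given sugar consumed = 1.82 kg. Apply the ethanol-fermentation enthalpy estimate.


Q = m_sugar · 590 kJ/kg
Q = 1.82 · 590

1073.8000 kJ


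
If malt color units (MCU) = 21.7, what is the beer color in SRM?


SRM = 1.4922 · MCU^0.6859
SRM = 1.4922 · 21.7^0.6859

12.3170 SRM


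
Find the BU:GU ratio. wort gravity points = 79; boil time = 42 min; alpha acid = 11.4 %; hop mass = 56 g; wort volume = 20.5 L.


U = 1.65·0.000125^(GP/1000)·(1−e^(−0.04t))/4.15;  IBU = (α/100)·m·U·1000/V;  BU:GU = IBU/GP
U = 1.65·0.000125^(79/1000)·(1−e^(−0.04·42))/4.15 = 0.1590
IBU = (11.4/100)·56·0.1590·1000/20.5 = 49.5285
BU:GU = 49.5285/79

0.6269


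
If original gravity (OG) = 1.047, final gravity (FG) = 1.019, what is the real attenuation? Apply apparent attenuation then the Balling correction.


AA = (OG−FG)/(OG−1)·100;  RA = AA·0.8192
AA = (1.047 − 1.019)/(1.047 − 1)·100 = 59.5745
RA = 59.5745·0.8192

48.8034 %


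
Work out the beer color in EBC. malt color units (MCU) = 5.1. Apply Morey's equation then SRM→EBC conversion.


SRM = 1.4922·MCU^0.6859;  EBC = SRM·1.97
SRM = 1.4922·5.1^0.6859 = 4.5619
EBC = 4.5619·1.97

8.9870 EBC


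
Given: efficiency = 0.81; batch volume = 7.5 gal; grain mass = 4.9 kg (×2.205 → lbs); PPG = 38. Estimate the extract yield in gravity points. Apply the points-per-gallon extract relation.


points = lbs × PPG × eff / vol
lbs = 4.9 × 2.205 = 10.8045
points = 10.8045 × 38 × 0.81 / 7.5

44.3417 points


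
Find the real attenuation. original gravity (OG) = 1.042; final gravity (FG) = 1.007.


AA = (OG−FG)/(OG−1)·100;  RA = AA·0.8192
AA = (1.042 − 1.007)/(1.042 − 1)·100 = 83.3333
RA = 83.3333·0.8192

68.2667 %


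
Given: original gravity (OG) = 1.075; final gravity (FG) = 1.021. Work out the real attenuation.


AA = (OG−FG)/(OG−1)·100;  RA = AA·0.8192
AA = (1.075 − 1.021)/(1.075 − 1)·100 = 72.0000
RA = 72.0000·0.8192

58.9824 %


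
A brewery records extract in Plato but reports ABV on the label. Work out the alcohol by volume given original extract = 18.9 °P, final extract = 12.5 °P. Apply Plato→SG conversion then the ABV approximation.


SG = 259/(259 − P);  ABV = (OG − FG)·131.25
OG = 259/(259 − 18.9) = 1.0787
FG = 259/(259 − 12.5) = 1.0507
ABV = (1.0787 − 1.0507)·131.25

3.6760 % ABV


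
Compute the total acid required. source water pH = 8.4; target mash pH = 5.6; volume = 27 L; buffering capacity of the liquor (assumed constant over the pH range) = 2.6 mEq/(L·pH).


acid = buffering capacity · (pH_source − pH_target) · V
acid = 2.6 · (8.4 − 5.6) · 27

196.5600 mEq


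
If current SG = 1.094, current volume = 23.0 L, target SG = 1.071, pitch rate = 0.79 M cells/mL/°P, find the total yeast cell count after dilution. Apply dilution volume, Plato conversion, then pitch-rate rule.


V_w = V·((SG_c−1)/(SG_t−1)−1);  °P = 259 − 259/SG_t;  cells = rate·(V+V_w)·°P
V_w = 23.0·((1.094−1)/(1.071−1)−1) = 7.4507
V_final = 23.0 + 7.4507 = 30.4507
°P = 259 − 259/1.071 = 17.1699
cells = 0.79·30.4507·17.1699

413.0409 billion cells


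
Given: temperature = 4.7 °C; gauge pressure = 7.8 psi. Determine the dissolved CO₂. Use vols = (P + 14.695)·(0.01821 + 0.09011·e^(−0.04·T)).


vols = (7.8 + 14.695)·(0.01821 + 0.09011·e^(−0.04·4.7))

2.0893 volumes


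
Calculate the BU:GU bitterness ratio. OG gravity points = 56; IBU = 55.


BU:GU = IBU / OG_points
BU:GU = 55 / 56

0.9821


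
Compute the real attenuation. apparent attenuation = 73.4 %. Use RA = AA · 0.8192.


RA = 73.4 · 0.8192

60.1293 %


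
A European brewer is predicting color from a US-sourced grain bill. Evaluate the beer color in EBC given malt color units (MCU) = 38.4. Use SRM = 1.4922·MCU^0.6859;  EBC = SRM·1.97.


SRM = 1.4922·38.4^0.6859 = 18.2188
EBC = 18.2188·1.97

35.8910 EBC


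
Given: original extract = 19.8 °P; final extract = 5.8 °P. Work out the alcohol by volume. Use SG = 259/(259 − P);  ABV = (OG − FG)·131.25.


OG = 259/(259 − 19.8) = 1.0828
FG = 259/(259 − 5.8) = 1.0229
ABV = (1.0828 − 1.0229)·131.25

7.8578 % ABV


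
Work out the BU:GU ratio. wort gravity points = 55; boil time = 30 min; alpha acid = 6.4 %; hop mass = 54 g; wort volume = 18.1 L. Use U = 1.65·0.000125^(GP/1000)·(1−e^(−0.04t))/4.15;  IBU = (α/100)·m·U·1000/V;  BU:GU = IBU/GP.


U = 1.65·0.000125^(55/1000)·(1−e^(−0.04·30))/4.15 = 0.1695
IBU = (6.4/100)·54·0.1695·1000/18.1 = 32.3607
BU:GU = 32.3607/55

0.5884


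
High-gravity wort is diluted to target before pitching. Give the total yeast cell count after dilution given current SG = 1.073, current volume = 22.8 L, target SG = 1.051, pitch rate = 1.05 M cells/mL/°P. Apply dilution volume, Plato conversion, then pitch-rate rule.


V_w = V·((SG_c−1)/(SG_t−1)−1);  °P = 259 − 259/SG_t;  cells = rate·(V+V_w)·°P
V_w = 22.8·((1.073−1)/(1.051−1)−1) = 9.8353
V_final = 22.8 + 9.8353 = 32.6353
°P = 259 − 259/1.051 = 12.5680
cells = 1.05·32.6353·12.5680

430.6694 billion cells


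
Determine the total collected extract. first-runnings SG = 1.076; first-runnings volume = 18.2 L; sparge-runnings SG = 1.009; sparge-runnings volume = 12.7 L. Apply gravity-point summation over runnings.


total = Σ (SG_i − 1)·1000·V_i
first = (1.076 − 1)·1000·18.2 = 1383.2000
sparge = (1.009 − 1)·1000·12.7 = 114.3000
total = 1383.2000 + 114.3000

1497.5000 gravity·L


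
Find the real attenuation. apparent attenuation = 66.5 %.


RA = AA · 0.8192
RA = 66.5 · 0.8192

54.4768 %


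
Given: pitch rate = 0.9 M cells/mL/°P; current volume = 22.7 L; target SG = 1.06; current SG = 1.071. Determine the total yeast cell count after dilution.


V_w = V·((SG_c−1)/(SG_t−1)−1);  °P = 259 − 259/SG_t;  cells = rate·(V+V_w)·°P
V_w = 22.7·((1.071−1)/(1.06−1)−1) = 4.1617
V_final = 22.7 + 4.1617 = 26.8617
°P = 259 − 259/1.06 = 14.6604
cells = 0.9·26.8617·14.6604

354.4220 billion cells


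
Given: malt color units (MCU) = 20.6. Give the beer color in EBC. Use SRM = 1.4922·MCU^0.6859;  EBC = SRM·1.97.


SRM = 1.4922·20.6^0.6859 = 11.8853
EBC = 11.8853·1.97

23.4140 EBC


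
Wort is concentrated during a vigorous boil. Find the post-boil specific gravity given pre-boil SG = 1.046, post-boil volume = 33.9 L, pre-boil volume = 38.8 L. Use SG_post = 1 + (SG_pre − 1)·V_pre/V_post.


pts_pre = (1.046 − 1)·1000 = 46.0000
pts_post = 46.0000·38.8/33.9 = 52.6490
SG_post = 1 + 52.6490/1000

1.0526
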